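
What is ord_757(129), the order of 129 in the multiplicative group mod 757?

756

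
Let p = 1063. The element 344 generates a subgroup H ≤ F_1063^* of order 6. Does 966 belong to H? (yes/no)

no

⟨344⟩ has order 6; its elements mod 1063 are {1, 343, 344, 719, 720, 1062}.
966 is not in this set.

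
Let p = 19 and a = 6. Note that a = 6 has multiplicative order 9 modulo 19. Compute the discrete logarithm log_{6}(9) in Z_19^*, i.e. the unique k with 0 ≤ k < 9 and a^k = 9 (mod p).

7

Successive powers of 6 modulo 19:
  6^0=1  6^1=6  6^2=17  6^3=7  6^4=4  6^5=5
  6^6=11  6^7=9
So 6^7 ≡ 9 (mod 19), giving k = 7.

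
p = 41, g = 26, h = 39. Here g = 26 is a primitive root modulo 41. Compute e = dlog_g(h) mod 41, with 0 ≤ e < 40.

38

Successive powers of 26 modulo 41:
  26^0=1  26^1=26  26^2=20  26^3=28  26^4=31  26^5=27
  26^6=5  26^7=7  26^8=18  26^9=17  26^10=32  26^11=12
  26^12=25  26^13=35  26^14=8  26^15=3  26^16=37  26^17=19
  26^18=2  26^19=11  26^20=40  26^21=15  26^22=21  26^23=13
  26^24=10  26^25=14  26^26=36  26^27=34  26^28=23  26^29=24
  26^30=9  26^31=29  26^32=16  26^33=6  26^34=33  26^35=38
  26^36=4  26^37=22  26^38=39
So 26^38 ≡ 39 (mod 41), giving e = 38.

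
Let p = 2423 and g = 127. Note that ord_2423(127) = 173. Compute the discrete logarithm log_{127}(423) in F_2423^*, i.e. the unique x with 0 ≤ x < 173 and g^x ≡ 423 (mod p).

Baby-step giant-step with m = ceil(sqrt(173)) = 14.
Baby table (127^j mod 2423 for j=0..13):
  0:1  1:127  2:1591  3:948  4:1669  5:1162  6:2194  7:2416
  8:1534  9:978  10:633  11:432  12:1558  13:1603
Giant step factor: 127^(-14) ≡ 989 (mod 2423).
Scan 423·989^i mod 2423 for i = 0, 1, …:
  i=0: 423   i=1: 1591
Match at i=1, j=2: x = 1·14 + 2 = 16.

16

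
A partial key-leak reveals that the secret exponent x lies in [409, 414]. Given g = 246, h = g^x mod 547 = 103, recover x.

Compute 246^409 mod 547 = 141, then multiply by 246 repeatedly:
  246^409=141  246^410=225  246^411=103
Found 103 at exponent 411.

411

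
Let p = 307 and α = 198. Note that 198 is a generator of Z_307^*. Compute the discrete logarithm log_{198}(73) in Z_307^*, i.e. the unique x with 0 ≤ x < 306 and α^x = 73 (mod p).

Baby-step giant-step with m = ceil(sqrt(306)) = 18.
Baby table (198^j mod 307 for j=0..17):
  0:1  1:198  2:215  3:204  4:175  5:266  6:171  7:88
  8:232  9:193  10:146  11:50  12:76  13:5  14:69  15:154
  16:99  17:261
Giant step factor: 198^(-18) ≡ 304 (mod 307).
Scan 73·304^i mod 307 for i = 0, 1, …:
  i=0: 73   i=1: 88
Match at i=1, j=7: x = 1·18 + 7 = 25.

25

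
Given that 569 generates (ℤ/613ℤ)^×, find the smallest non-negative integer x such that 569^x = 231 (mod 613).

Baby-step giant-step with m = ceil(sqrt(612)) = 25.
Baby table (569^j mod 613 for j=0..24):
  0:1  1:569  2:97  3:23  4:214  5:392  6:529  7:18
  8:434  9:520  10:414  11:174  12:313  13:327  14:324  15:456
  16:165  17:96  18:67  19:117  20:369  21:315  22:239  23:518
  24:502
Giant step factor: 569^(-25) ≡ 521 (mod 613).
Scan 231·521^i mod 613 for i = 0, 1, …:
  i=0: 231   i=1: 203   i=2: 327
Match at i=2, j=13: x = 2·25 + 13 = 63.

63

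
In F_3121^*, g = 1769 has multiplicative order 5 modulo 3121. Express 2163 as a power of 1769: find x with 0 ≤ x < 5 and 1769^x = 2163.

4

Successive powers of 1769 modulo 3121:
  1769^0=1  1769^1=1769  1769^2=2119  1769^3=190  1769^4=2163
So 1769^4 ≡ 2163 (mod 3121), giving x = 4.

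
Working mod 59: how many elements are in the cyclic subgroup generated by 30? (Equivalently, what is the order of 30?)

58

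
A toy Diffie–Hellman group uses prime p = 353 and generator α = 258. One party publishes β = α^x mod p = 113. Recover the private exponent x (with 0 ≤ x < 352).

Baby-step giant-step with m = ceil(sqrt(352)) = 19.
Baby table (258^j mod 353 for j=0..18):
  0:1  1:258  2:200  3:62  4:111  5:45  6:314  7:175
  8:319  9:53  10:260  11:10  12:109  13:235  14:267  15:51
  16:97  17:316  18:338
Giant step factor: 258^(-19) ≡ 163 (mod 353).
Scan 113·163^i mod 353 for i = 0, 1, …:
  i=0: 113   i=1: 63   i=2: 32   i=3: 274
  i=4: 184   i=5: 340   i=6: 352   i=7: 190
  i=8: 259   i=9: 210     …   i=14: 232
  i=15: 45
Match at i=15, j=5: x = 15·19 + 5 = 290.

290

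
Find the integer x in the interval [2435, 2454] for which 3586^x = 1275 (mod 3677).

Compute 3586^2435 mod 3677 = 56, then multiply by 3586 repeatedly:
  3586^2435=56  3586^2436=2258  3586^2437=434  3586^2438=953  3586^2439=1525
  3586^2440=951  3586^2441=1707  3586^2442=2774  3586^2443=1279  3586^2444=1275
Found 1275 at exponent 2444.

2444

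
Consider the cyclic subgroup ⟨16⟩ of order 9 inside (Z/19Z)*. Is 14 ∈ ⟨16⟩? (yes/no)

no

14 ∈ ⟨16⟩ iff 14^9 ≡ 1 (mod 19), since |⟨16⟩| = 9.
14^9 mod 19 = 18.
Since 18 ≠ 1, 14 does not lie in the subgroup.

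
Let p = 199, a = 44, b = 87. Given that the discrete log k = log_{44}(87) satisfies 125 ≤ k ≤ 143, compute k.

Compute 44^125 mod 199 = 34, then multiply by 44 repeatedly:
  44^125=34  44^126=103  44^127=154  44^128=10  44^129=42
  44^130=57  44^131=120  44^132=106  44^133=87
Found 87 at exponent 133.

133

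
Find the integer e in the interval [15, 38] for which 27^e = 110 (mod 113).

19

Compute 27^15 mod 113 = 55, then multiply by 27 repeatedly:
  27^15=55  27^16=16  27^17=93  27^18=25  27^19=110
Found 110 at exponent 19.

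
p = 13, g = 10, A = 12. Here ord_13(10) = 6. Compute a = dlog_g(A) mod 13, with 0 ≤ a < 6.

Successive powers of 10 modulo 13:
  10^0=1  10^1=10  10^2=9  10^3=12
So 10^3 ≡ 12 (mod 13), giving a = 3.

3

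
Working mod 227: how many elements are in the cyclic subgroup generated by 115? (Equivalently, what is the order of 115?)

The order of 115 must divide p − 1 = 226 = 2 · 113.
Divisors: 1, 2, 113, 226.
Check each in increasing order: 115^1 ≡ 115;  115^2 ≡ 59;  115^113 ≡ 226;  115^226 ≡ 1.
Smallest exponent giving 1 is 226.

226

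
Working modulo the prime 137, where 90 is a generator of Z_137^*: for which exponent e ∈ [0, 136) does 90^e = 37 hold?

Baby-step giant-step with m = ceil(sqrt(136)) = 12.
Baby table (90^j mod 137 for j=0..11):
  0:1  1:90  2:17  3:23  4:15  5:117  6:118  7:71
  8:88  9:111  10:126  11:106
Giant step factor: 90^(-12) ≡ 63 (mod 137).
Scan 37·63^i mod 137 for i = 0, 1, …:
  i=0: 37   i=1: 2   i=2: 126
Match at i=2, j=10: e = 2·12 + 10 = 34.

34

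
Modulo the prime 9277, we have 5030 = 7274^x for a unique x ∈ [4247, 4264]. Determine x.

4264

Compute 7274^4247 mod 9277 = 8635, then multiply by 7274 repeatedly:
  7274^4247=8635  7274^4248=5700  7274^4249=2887  7274^4250=6187  7274^4251=1511
  7274^4252=7046  7274^4253=6456  7274^4254=770  7274^4255=6949  7274^4256=5930
  7274^4257=6047  7274^4258=3621  7274^4259=1751  7274^4260=8730  7274^4261=955
  7274^4262=7474  7274^4263=2656  7274^4264=5030
Found 5030 at exponent 4264.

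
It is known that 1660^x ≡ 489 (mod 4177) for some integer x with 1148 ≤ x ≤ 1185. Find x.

1157

Compute 1660^1148 mod 4177 = 2877, then multiply by 1660 repeatedly:
  1660^1148=2877  1660^1149=1509  1660^1150=2917  1660^1151=1077  1660^1152=64
  1660^1153=1815  1660^1154=1283  1660^1155=3687  1660^1156=1115  1660^1157=489
Found 489 at exponent 1157.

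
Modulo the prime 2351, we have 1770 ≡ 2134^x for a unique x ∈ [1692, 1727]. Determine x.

1704

Compute 2134^1692 mod 2351 = 2247, then multiply by 2134 repeatedly:
  2134^1692=2247  2134^1693=1409  2134^1694=2228  2134^1695=830  2134^1696=917
  2134^1697=846  2134^1698=2147  2134^1699=1950  2134^1700=30  2134^1701=543
  2134^1702=2070  2134^1703=2202  2134^1704=1770
Found 1770 at exponent 1704.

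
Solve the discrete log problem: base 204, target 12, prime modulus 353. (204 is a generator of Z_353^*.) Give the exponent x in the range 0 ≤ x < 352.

333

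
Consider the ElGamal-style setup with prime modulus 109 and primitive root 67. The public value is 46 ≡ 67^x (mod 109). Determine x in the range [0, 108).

18

Baby-step giant-step with m = ceil(sqrt(108)) = 11.
Baby table (67^j mod 109 for j=0..10):
  0:1  1:67  2:20  3:32  4:73  5:95  6:43  7:47
  8:97  9:68  10:87
Giant step factor: 67^(-11) ≡ 65 (mod 109).
Scan 46·65^i mod 109 for i = 0, 1, …:
  i=0: 46   i=1: 47
Match at i=1, j=7: x = 1·11 + 7 = 18.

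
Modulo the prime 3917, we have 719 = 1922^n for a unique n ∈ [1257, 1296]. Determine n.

1275

Compute 1922^1257 mod 3917 = 3512, then multiply by 1922 repeatedly:
  1922^1257=3512  1922^1258=1073  1922^1259=1964  1922^1260=2737  1922^1261=3900
  1922^1262=2579  1922^1263=1833  1922^1264=1643  1922^1265=744  1922^1266=263
  1922^1267=193  1922^1268=2748  1922^1269=1540  1922^1270=2545  1922^1271=3074
  1922^1272=1392  1922^1273=113  1922^1274=1751  1922^1275=719
Found 719 at exponent 1275.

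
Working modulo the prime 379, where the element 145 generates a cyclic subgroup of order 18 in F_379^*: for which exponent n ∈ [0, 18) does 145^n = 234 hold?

Successive powers of 145 modulo 379:
  145^0=1  145^1=145  145^2=180  145^3=328  145^4=185  145^5=295
  145^6=327  145^7=40  145^8=115  145^9=378  145^10=234
So 145^10 ≡ 234 (mod 379), giving n = 10.

10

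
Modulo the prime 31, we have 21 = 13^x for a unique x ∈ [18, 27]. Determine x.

Compute 13^18 mod 31 = 4, then multiply by 13 repeatedly:
  13^18=4  13^19=21
Found 21 at exponent 19.

19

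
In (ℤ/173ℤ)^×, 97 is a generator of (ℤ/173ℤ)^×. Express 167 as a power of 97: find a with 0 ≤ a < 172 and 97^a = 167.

18

Successive powers of 97 modulo 173:
  97^0=1  97^1=97  97^2=67  97^3=98  97^4=164  97^5=165
  97^6=89  97^7=156  97^8=81  97^9=72  97^10=64  97^11=153
  97^12=136  97^13=44  97^14=116  97^15=7  97^16=160  97^17=123
  97^18=167
So 97^18 ≡ 167 (mod 173), giving a = 18.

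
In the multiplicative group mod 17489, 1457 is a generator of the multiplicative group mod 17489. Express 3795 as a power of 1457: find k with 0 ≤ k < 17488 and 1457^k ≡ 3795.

3964

Baby-step giant-step with m = ceil(sqrt(17488)) = 133.
Baby table (1457^j mod 17489 for j=0..132):
  0:1  1:1457  2:6680  3:8876  4:7961  5:3970  6:12920  7:6276
  8:14874  9:2547  10:3311  11:14652  12:11384  13:6916  14:2948  15:10431
  16:26  17:2904  18:16279  19:3419  20:14607  21:15775  22:3629  23:5775
  24:1966  25:13755  26:16130  27:13683  28:16160  29:4926  30:6692  31:8871
  32:676  33:5548  34:3518  35:1449  36:12513  37:7903  38:6909  39:10238
  40:16138  41:7850  42:17133  43:5978  44:424  45:5653  46:16591  47:3289
  48:87  49:4336  50:4023  51:2696  52:10536  53:13099  54:4744  55:3853
  56:17341  57:11721  58:8233  59:15516  60:11024  61:7066  62:11630  63:15558
  64:2262  65:7802  66:17153  67:140  68:11601  69:8283  70:921  71:12733
  72:13641  73:7433  74:4190  75:1169  76:6800  77:8826  78:5067  79:2261
  80:6345  81:10473  82:8753  83:3640  84:4313  85:5490  86:6457  87:16256
  88:4886  89:879  90:4006  91:12905  92:1910  93:2119  94:9319  95:6319
  96:7569  97:9963  98:221  99:7195  100:7204  101:2828  102:10481  103:2920
  104:4613  105:5365  106:16711  107:3239  108:14682  109:2627  110:14937  111:6893
  112:4415  113:14192  114:5746  115:12180  116:12414  117:3572  118:10171  119:5964
  120:15004  121:17067  122:14750  123:14258  124:14463  125:15835  126:3604  127:4328
  128:9856  129:1723  130:9484  131:1878  132:7962
Giant step factor: 1457^(-133) ≡ 970 (mod 17489).
Scan 3795·970^i mod 17489 for i = 0, 1, …:
  i=0: 3795   i=1: 8460   i=2: 3859   i=3: 584
  i=4: 6832   i=5: 16198   i=6: 6938   i=7: 14084
  i=8: 2571   i=9: 10432     …   i=28: 1608
  i=29: 3239
Match at i=29, j=107: k = 29·133 + 107 = 3964.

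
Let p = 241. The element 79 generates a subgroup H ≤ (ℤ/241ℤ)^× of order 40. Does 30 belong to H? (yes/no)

yes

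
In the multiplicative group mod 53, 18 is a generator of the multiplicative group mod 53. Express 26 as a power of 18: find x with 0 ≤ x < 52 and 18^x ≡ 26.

23

Baby-step giant-step with m = ceil(sqrt(52)) = 8.
Baby table (18^j mod 53 for j=0..7):
  0:1  1:18  2:6  3:2  4:36  5:12  6:4  7:19
Giant step factor: 18^(-8) ≡ 42 (mod 53).
Scan 26·42^i mod 53 for i = 0, 1, …:
  i=0: 26   i=1: 32   i=2: 19
Match at i=2, j=7: x = 2·8 + 7 = 23.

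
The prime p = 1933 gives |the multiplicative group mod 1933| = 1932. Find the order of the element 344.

1932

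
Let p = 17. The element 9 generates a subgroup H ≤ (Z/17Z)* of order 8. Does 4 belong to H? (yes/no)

yes

⟨9⟩ has order 8; its elements mod 17 are {1, 2, 4, 8, 9, 13, 15, 16}.
4 is in this set.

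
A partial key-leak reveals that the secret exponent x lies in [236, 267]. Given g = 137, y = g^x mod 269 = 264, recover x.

258

Compute 137^236 mod 269 = 249, then multiply by 137 repeatedly:
  137^236=249  137^237=219  137^238=144  137^239=91  137^240=93
  137^241=98  137^242=245  137^243=209  137^244=119  137^245=163
  137^246=4  137^247=10  137^248=25  137^249=197  137^250=89
  137^251=88  137^252=220  137^253=12  137^254=30  137^255=75
  137^256=53  137^257=267  137^258=264
Found 264 at exponent 258.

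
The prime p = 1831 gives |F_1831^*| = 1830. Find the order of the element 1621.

1830

The order of 1621 must divide p − 1 = 1830 = 2 · 3 · 5 · 61.
Divisors: 1, 2, 3, 5, 6, 10, 15, 30, 61, 122, 183, 305, 366, 610, 915, 1830.
Check each in increasing order: 1621^1 ≡ 1621;  1621^2 ≡ 156;  1621^3 ≡ 198;  1621^5 ≡ 1592;  1621^6 ≡ 753;  1621^10 ≡ 360;  1621^15 ≡ 17;  1621^30 ≡ 289;  1621^61 ≡ 1570;  1621^122 ≡ 374;  1621^183 ≡ 1260;  1621^305 ≡ 673;  1621^366 ≡ 123;  1621^610 ≡ 672;  1621^915 ≡ 1830;  1621^1830 ≡ 1.
Smallest exponent giving 1 is 1830.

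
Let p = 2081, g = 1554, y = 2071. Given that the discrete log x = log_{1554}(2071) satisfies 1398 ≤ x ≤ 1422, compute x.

1406

Compute 1554^1398 mod 2081 = 1012, then multiply by 1554 repeatedly:
  1554^1398=1012  1554^1399=1493  1554^1400=1888  1554^1401=1823  1554^1402=701
  1554^1403=991  1554^1404=74  1554^1405=541  1554^1406=2071
Found 2071 at exponent 1406.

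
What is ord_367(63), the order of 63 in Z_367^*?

61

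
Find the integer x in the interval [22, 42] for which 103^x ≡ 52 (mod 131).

Compute 103^22 mod 131 = 48, then multiply by 103 repeatedly:
  103^22=48  103^23=97  103^24=35  103^25=68  103^26=61
  103^27=126  103^28=9  103^29=10  103^30=113  103^31=111
  103^32=36  103^33=40  103^34=59  103^35=51  103^36=13
  103^37=29  103^38=105  103^39=73  103^40=52
Found 52 at exponent 40.

40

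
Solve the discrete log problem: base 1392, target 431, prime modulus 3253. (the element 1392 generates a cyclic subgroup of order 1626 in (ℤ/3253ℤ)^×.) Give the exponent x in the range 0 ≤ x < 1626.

364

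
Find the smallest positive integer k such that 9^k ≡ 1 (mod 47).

23

The order of 9 must divide p − 1 = 46 = 2 · 23.
Divisors: 1, 2, 23, 46.
Check each in increasing order: 9^1 ≡ 9;  9^2 ≡ 34;  9^23 ≡ 1.
Smallest exponent giving 1 is 23.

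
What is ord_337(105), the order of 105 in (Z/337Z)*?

48

The order of 105 must divide p − 1 = 336 = 2^4 · 3 · 7.
Divisors: 1, 2, 3, 4, 6, 7, 8, 12, 14, 16, 21, 24, 28, 42, 48, 56, 84, 112, 168, 336.
Check each in increasing order: 105^1 ≡ 105;  105^2 ≡ 241;  105^3 ≡ 30;  105^4 ≡ 117;  105^6 ≡ 226;  105^7 ≡ 140;  105^8 ≡ 209;  105^12 ≡ 189;  105^14 ≡ 54;  105^16 ≡ 208;  105^21 ≡ 146;  105^24 ≡ 336;  105^28 ≡ 220;  105^42 ≡ 85;  105^48 ≡ 1.
Smallest exponent giving 1 is 48.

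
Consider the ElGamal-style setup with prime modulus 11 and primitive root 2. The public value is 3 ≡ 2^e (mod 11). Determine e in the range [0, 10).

8

Successive powers of 2 modulo 11:
  2^0=1  2^1=2  2^2=4  2^3=8  2^4=5  2^5=10
  2^6=9  2^7=7  2^8=3
So 2^8 ≡ 3 (mod 11), giving e = 8.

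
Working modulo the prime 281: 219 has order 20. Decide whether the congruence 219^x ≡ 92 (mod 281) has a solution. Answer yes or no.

no

⟨219⟩ has order 20; its elements mod 281 are {1, 7, 40, 49, 53, 62, 68, 86, 90, 128, 153, 191, 195, 213, 219, 228, 232, 241, 274, 280}.
92 is not in this set.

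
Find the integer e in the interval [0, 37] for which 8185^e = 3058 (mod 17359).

27

Compute 8185^0 mod 17359 = 1, then multiply by 8185 repeatedly:
  8185^0=1  8185^1=8185  8185^2=5844  8185^3=9095  8185^4=7183
  8185^5=15281  8185^6=3390  8185^7=7468  8185^8=4541  8185^9=2466
  8185^10=13052  8185^11=3334  8185^12=442  8185^13=7098  8185^14=13916
  8185^15=10061  8185^16=15548  8185^17=1551  8185^18=5506  8185^19=2646
  8185^20=10837  8185^21=13714  8185^22=5796  8185^23=15472  8185^24=4415
  8185^25=12696  8185^26=5786  8185^27=3058
Found 3058 at exponent 27.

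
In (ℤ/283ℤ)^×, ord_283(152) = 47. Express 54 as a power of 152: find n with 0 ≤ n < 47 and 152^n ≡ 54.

46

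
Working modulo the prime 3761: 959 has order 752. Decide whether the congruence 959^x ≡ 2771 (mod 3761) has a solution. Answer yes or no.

no

2771 ∈ ⟨959⟩ iff 2771^752 ≡ 1 (mod 3761), since |⟨959⟩| = 752.
2771^752 mod 3761 = 806.
Since 806 ≠ 1, 2771 does not lie in the subgroup.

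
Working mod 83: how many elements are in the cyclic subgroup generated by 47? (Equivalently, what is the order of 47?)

The order of 47 must divide p − 1 = 82 = 2 · 41.
Divisors: 1, 2, 41, 82.
Check each in increasing order: 47^1 ≡ 47;  47^2 ≡ 51;  47^41 ≡ 82;  47^82 ≡ 1.
Smallest exponent giving 1 is 82.

82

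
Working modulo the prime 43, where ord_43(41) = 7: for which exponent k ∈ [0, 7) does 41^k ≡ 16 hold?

Successive powers of 41 modulo 43:
  41^0=1  41^1=41  41^2=4  41^3=35  41^4=16
So 41^4 ≡ 16 (mod 43), giving k = 4.

4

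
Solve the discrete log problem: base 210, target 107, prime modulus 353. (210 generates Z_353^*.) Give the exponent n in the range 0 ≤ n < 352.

159

Baby-step giant-step with m = ceil(sqrt(352)) = 19.
Baby table (210^j mod 353 for j=0..18):
  0:1  1:210  2:328  3:45  4:272  5:287  6:260  7:238
  8:207  9:51  10:120  11:137  12:177  13:105  14:164  15:199
  16:136  17:320  18:130
Giant step factor: 210^(-19) ≡ 89 (mod 353).
Scan 107·89^i mod 353 for i = 0, 1, …:
  i=0: 107   i=1: 345   i=2: 347   i=3: 172
  i=4: 129   i=5: 185   i=6: 227   i=7: 82
  i=8: 238
Match at i=8, j=7: n = 8·19 + 7 = 159.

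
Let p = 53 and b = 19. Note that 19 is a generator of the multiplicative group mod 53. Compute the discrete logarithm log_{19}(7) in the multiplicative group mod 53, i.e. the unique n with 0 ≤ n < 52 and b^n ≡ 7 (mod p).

6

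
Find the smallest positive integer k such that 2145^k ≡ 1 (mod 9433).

The order of 2145 must divide p − 1 = 9432 = 2^3 · 3^2 · 131.
Divisors: 1, 2, 3, 4, 6, 8, 9, 12, 18, 24, 36, 72, 131, 262, 393, 524, 786, 1048, 1179, 1572, 2358, 3144, 4716, 9432.
Check each in increasing order: 2145^1 ≡ 2145;  2145^2 ≡ 7154;  2145^3 ≡ 7272;  2145^4 ≡ 5691;  2145^6 ≡ 586;  2145^8 ≡ 3992;  2145^9 ≡ 7109;  2145^12 ≡ 3808;  2145^18 ≡ 5300;  2145^24 ≡ 2343;  2145^36 ≡ 7959;  2145^72 ≡ 3086;  2145^131 ≡ 74;  2145^262 ≡ 5476;  2145^393 ≡ 9038;  2145^524 ≡ 8502;  2145^786 ≡ 5097;  2145^1048 ≡ 8358;  2145^1179 ≡ 5347;  2145^1572 ≡ 927;  2145^2358 ≡ 8419;  2145^3144 ≡ 926;  2145^4716 ≡ 9432;  2145^9432 ≡ 1.
Smallest exponent giving 1 is 9432.

9432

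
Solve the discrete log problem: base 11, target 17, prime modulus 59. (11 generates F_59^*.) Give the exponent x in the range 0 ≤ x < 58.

48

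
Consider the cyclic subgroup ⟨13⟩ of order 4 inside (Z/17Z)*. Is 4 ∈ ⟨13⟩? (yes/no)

4 ∈ ⟨13⟩ iff 4^4 ≡ 1 (mod 17), since |⟨13⟩| = 4.
4^4 mod 17 = 1.
Since 1 = 1, 4 lies in the subgroup.

yes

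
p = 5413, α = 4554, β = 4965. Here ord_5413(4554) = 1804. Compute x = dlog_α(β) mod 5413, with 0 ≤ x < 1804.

Baby-step giant-step with m = ceil(sqrt(1804)) = 43.
Baby table (4554^j mod 5413 for j=0..42):
  0:1  1:4554  2:1713  3:869  4:523  5:22  6:2754  7:5208
  8:2879  9:680  10:484  11:1045  12:903  13:3795  14:4134  15:5235
  16:1338  17:3627  18:2295  19:4340  20:1497  21:2371  22:4012  23:1773
  24:3459  25:456  26:3445  27:1656  28:1115  29:316  30:4619  31:8
  32:3954  33:2878  34:1539  35:4184  36:176  37:380  38:3773  39:1380
  40:27  41:3872  42:2947
Giant step factor: 4554^(-43) ≡ 2436 (mod 5413).
Scan 4965·2436^i mod 5413 for i = 0, 1, …:
  i=0: 4965   i=1: 2098   i=2: 856   i=3: 1211
  i=4: 5324   i=5: 5129   i=6: 1040   i=7: 156
  i=8: 1106   i=9: 3955     …   i=17: 5291
  i=18: 523
Match at i=18, j=4: x = 18·43 + 4 = 778.

778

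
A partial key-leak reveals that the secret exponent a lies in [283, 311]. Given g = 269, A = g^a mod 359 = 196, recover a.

296

Compute 269^283 mod 359 = 113, then multiply by 269 repeatedly:
  269^283=113  269^284=241  269^285=209  269^286=217  269^287=215
  269^288=36  269^289=350  269^290=92  269^291=336  269^292=275
  269^293=21  269^294=264  269^295=293  269^296=196
Found 196 at exponent 296.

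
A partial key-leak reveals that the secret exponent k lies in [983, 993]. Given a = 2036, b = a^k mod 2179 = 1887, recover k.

Compute 2036^983 mod 2179 = 147, then multiply by 2036 repeatedly:
  2036^983=147  2036^984=769  2036^985=1162  2036^986=1617  2036^987=1922
  2036^988=1887
Found 1887 at exponent 988.

988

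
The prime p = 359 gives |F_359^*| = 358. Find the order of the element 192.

179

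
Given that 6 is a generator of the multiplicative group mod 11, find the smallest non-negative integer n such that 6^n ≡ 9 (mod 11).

4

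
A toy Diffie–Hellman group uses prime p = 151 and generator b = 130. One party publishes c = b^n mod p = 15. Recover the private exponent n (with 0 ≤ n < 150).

91

Baby-step giant-step with m = ceil(sqrt(150)) = 13.
Baby table (130^j mod 151 for j=0..12):
  0:1  1:130  2:139  3:101  4:144  5:147  6:84  7:48
  8:49  9:28  10:16  11:117  12:110
Giant step factor: 130^(-13) ≡ 104 (mod 151).
Scan 15·104^i mod 151 for i = 0, 1, …:
  i=0: 15   i=1: 50   i=2: 66   i=3: 69
  i=4: 79   i=5: 62   i=6: 106   i=7: 1
Match at i=7, j=0: n = 7·13 + 0 = 91.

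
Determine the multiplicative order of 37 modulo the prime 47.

The order of 37 must divide p − 1 = 46 = 2 · 23.
Divisors: 1, 2, 23, 46.
Check each in increasing order: 37^1 ≡ 37;  37^2 ≡ 6;  37^23 ≡ 1.
Smallest exponent giving 1 is 23.

23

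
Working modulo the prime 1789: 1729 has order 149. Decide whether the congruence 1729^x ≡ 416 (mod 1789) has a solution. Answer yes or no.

no

416 ∈ ⟨1729⟩ iff 416^149 ≡ 1 (mod 1789), since |⟨1729⟩| = 149.
416^149 mod 1789 = 1788.
Since 1788 ≠ 1, 416 does not lie in the subgroup.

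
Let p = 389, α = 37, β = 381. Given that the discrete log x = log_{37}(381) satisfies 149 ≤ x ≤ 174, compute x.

Compute 37^149 mod 389 = 355, then multiply by 37 repeatedly:
  37^149=355  37^150=298  37^151=134  37^152=290  37^153=227
  37^154=230  37^155=341  37^156=169  37^157=29  37^158=295
  37^159=23  37^160=73  37^161=367  37^162=353  37^163=224
  37^164=119  37^165=124  37^166=309  37^167=152  37^168=178
  37^169=362  37^170=168  37^171=381
Found 381 at exponent 171.

171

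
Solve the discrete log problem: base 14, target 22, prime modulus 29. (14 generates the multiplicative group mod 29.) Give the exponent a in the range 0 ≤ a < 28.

2

Successive powers of 14 modulo 29:
  14^0=1  14^1=14  14^2=22
So 14^2 ≡ 22 (mod 29), giving a = 2.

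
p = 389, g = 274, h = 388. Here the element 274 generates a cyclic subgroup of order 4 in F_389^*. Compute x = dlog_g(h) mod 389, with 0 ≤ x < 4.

2

Successive powers of 274 modulo 389:
  274^0=1  274^1=274  274^2=388
So 274^2 ≡ 388 (mod 389), giving x = 2.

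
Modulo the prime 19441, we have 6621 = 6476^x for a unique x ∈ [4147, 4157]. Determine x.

4149

Compute 6476^4147 mod 19441 = 14617, then multiply by 6476 repeatedly:
  6476^4147=14617  6476^4148=1463  6476^4149=6621
Found 6621 at exponent 4149.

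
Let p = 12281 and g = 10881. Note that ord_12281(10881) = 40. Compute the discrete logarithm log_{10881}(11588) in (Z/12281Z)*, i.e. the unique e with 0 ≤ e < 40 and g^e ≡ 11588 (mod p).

39

Successive powers of 10881 modulo 12281:
  10881^0=1  10881^1=10881  10881^2=7321  10881^3=5235  10881^4=2757  10881^5=8715
  10881^6=6314  10881^7=2720  10881^8=11391  10881^9=5619  10881^10=5521  10881^11=7630
  10881^12=2470  10881^13=5242  10881^14=5238  10881^15=10838  10881^16=6116  10881^17=9738
  10881^18=10991  10881^19=693  10881^20=12280  10881^21=1400  10881^22=4960  10881^23=7046
  10881^24=9524  10881^25=3566  10881^26=5967  10881^27=9561  10881^28=890  10881^29=6662
  10881^30=6760  10881^31=4651  10881^32=9811  10881^33=7039  10881^34=7043  10881^35=1443
  10881^36=6165  10881^37=2543  10881^38=1290  10881^39=11588
So 10881^39 ≡ 11588 (mod 12281), giving e = 39.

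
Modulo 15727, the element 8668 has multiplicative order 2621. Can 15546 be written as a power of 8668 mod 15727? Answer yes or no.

no

15546 ∈ ⟨8668⟩ iff 15546^2621 ≡ 1 (mod 15727), since |⟨8668⟩| = 2621.
15546^2621 mod 15727 = 5585.
Since 5585 ≠ 1, 15546 does not lie in the subgroup.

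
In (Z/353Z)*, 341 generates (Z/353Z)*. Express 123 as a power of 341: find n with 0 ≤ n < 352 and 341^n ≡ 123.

71

Baby-step giant-step with m = ceil(sqrt(352)) = 19.
Baby table (341^j mod 353 for j=0..18):
  0:1  1:341  2:144  3:37  4:262  5:33  6:310  7:163
  8:162  9:174  10:30  11:346  12:84  13:51  14:94  15:284
  16:122  17:301  18:271
Giant step factor: 341^(-19) ≡ 80 (mod 353).
Scan 123·80^i mod 353 for i = 0, 1, …:
  i=0: 123   i=1: 309   i=2: 10   i=3: 94
Match at i=3, j=14: n = 3·19 + 14 = 71.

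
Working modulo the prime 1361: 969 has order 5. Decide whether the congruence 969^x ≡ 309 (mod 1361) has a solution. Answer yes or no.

yes

⟨969⟩ has order 5; its elements mod 1361 are {1, 211, 309, 969, 1232}.
309 is in this set.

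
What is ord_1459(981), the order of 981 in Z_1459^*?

The order of 981 must divide p − 1 = 1458 = 2 · 3^6.
Divisors: 1, 2, 3, 6, 9, 18, 27, 54, 81, 162, 243, 486, 729, 1458.
Check each in increasing order: 981^1 ≡ 981;  981^2 ≡ 880;  981^3 ≡ 1011;  981^6 ≡ 821;  981^9 ≡ 1319;  981^18 ≡ 633;  981^27 ≡ 379;  981^54 ≡ 659;  981^81 ≡ 272;  981^162 ≡ 1034;  981^243 ≡ 1120;  981^486 ≡ 1119;  981^729 ≡ 1458;  981^1458 ≡ 1.
Smallest exponent giving 1 is 1458.

1458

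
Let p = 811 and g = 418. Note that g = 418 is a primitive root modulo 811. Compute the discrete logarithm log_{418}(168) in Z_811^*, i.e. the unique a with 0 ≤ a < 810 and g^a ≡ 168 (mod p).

652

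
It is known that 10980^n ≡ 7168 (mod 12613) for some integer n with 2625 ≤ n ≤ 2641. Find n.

2629

Compute 10980^2625 mod 12613 = 3209, then multiply by 10980 repeatedly:
  10980^2625=3209  10980^2626=6711  10980^2627=1634  10980^2628=5634  10980^2629=7168
Found 7168 at exponent 2629.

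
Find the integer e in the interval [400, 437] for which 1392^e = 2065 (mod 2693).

421

Compute 1392^400 mod 2693 = 1237, then multiply by 1392 repeatedly:
  1392^400=1237  1392^401=1077  1392^402=1876  1392^403=1875  1392^404=483
  1392^405=1779  1392^406=1501  1392^407=2317  1392^408=1743  1392^409=2556
  1392^410=499  1392^411=2507  1392^412=2309  1392^413=1379  1392^414=2152
  1392^415=968  1392^416=956  1392^417=410  1392^418=2497  1392^419=1854
  1392^420=874  1392^421=2065
Found 2065 at exponent 421.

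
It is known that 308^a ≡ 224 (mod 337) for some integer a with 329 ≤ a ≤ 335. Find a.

Compute 308^329 mod 337 = 65, then multiply by 308 repeatedly:
  308^329=65  308^330=137  308^331=71  308^332=300  308^333=62
  308^334=224
Found 224 at exponent 334.

334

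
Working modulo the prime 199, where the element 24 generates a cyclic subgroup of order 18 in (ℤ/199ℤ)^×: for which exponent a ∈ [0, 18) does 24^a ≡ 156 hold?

Successive powers of 24 modulo 199:
  24^0=1  24^1=24  24^2=178  24^3=93  24^4=43  24^5=37
  24^6=92  24^7=19  24^8=58  24^9=198  24^10=175  24^11=21
  24^12=106  24^13=156
So 24^13 ≡ 156 (mod 199), giving a = 13.

13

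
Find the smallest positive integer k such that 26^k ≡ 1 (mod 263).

131

The order of 26 must divide p − 1 = 262 = 2 · 131.
Divisors: 1, 2, 131, 262.
Check each in increasing order: 26^1 ≡ 26;  26^2 ≡ 150;  26^131 ≡ 1.
Smallest exponent giving 1 is 131.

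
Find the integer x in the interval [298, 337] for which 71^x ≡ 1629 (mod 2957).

321

Compute 71^298 mod 2957 = 49, then multiply by 71 repeatedly:
  71^298=49  71^299=522  71^300=1578  71^301=2629  71^302=368
  71^303=2472  71^304=1049  71^305=554  71^306=893  71^307=1306
  71^308=1059  71^309=1264  71^310=1034  71^311=2446  71^312=2160
  71^313=2553  71^314=886  71^315=809  71^316=1256  71^317=466
  71^318=559  71^319=1248  71^320=2855  71^321=1629
Found 1629 at exponent 321.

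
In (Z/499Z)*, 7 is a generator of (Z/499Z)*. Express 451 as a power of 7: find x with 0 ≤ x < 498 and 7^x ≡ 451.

444

Baby-step giant-step with m = ceil(sqrt(498)) = 23.
Baby table (7^j mod 499 for j=0..22):
  0:1  1:7  2:49  3:343  4:405  5:340  6:384  7:193
  8:353  9:475  10:331  11:321  12:251  13:260  14:323  15:265
  16:358  17:11  18:77  19:40  20:280  21:463  22:247
Giant step factor: 7^(-23) ≡ 114 (mod 499).
Scan 451·114^i mod 499 for i = 0, 1, …:
  i=0: 451   i=1: 17   i=2: 441   i=3: 374
  i=4: 221   i=5: 244   i=6: 371   i=7: 378
  i=8: 178   i=9: 332     …   i=18: 365
  i=19: 193
Match at i=19, j=7: x = 19·23 + 7 = 444.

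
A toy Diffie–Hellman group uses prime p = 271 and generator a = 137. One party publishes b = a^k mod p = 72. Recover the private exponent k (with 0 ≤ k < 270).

222

Baby-step giant-step with m = ceil(sqrt(270)) = 17.
Baby table (137^j mod 271 for j=0..16):
  0:1  1:137  2:70  3:105  4:22  5:33  6:185  7:142
  8:213  9:184  10:5  11:143  12:79  13:254  14:110  15:165
  16:112
Giant step factor: 137^(-17) ≡ 221 (mod 271).
Scan 72·221^i mod 271 for i = 0, 1, …:
  i=0: 72   i=1: 194   i=2: 56   i=3: 181
  i=4: 164   i=5: 201   i=6: 248   i=7: 66
  i=8: 223   i=9: 232   i=10: 53   i=11: 60
  i=12: 252   i=13: 137
Match at i=13, j=1: k = 13·17 + 1 = 222.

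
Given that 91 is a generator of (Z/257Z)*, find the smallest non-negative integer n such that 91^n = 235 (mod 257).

140

Baby-step giant-step with m = ceil(sqrt(256)) = 16.
Baby table (91^j mod 257 for j=0..15):
  0:1  1:91  2:57  3:47  4:165  5:109  6:153  7:45
  8:240  9:252  10:59  11:229  12:22  13:203  14:226  15:6
Giant step factor: 91^(-16) ≡ 249 (mod 257).
Scan 235·249^i mod 257 for i = 0, 1, …:
  i=0: 235   i=1: 176   i=2: 134   i=3: 213
  i=4: 95   i=5: 11   i=6: 169   i=7: 190
  i=8: 22
Match at i=8, j=12: n = 8·16 + 12 = 140.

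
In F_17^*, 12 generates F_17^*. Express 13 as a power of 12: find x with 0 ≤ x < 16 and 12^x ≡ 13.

Successive powers of 12 modulo 17:
  12^0=1  12^1=12  12^2=8  12^3=11  12^4=13
So 12^4 ≡ 13 (mod 17), giving x = 4.

4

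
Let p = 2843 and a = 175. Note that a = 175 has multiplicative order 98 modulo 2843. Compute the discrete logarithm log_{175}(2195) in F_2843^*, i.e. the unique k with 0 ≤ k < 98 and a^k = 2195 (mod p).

2

Successive powers of 175 modulo 2843:
  175^0=1  175^1=175  175^2=2195
So 175^2 ≡ 2195 (mod 2843), giving k = 2.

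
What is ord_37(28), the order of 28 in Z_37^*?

The order of 28 must divide p − 1 = 36 = 2^2 · 3^2.
Divisors: 1, 2, 3, 4, 6, 9, 12, 18, 36.
Check each in increasing order: 28^1 ≡ 28;  28^2 ≡ 7;  28^3 ≡ 11;  28^4 ≡ 12;  28^6 ≡ 10;  28^9 ≡ 36;  28^12 ≡ 26;  28^18 ≡ 1.
Smallest exponent giving 1 is 18.

18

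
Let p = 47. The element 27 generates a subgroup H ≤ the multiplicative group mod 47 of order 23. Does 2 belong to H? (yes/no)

⟨27⟩ has order 23; its elements mod 47 are {1, 2, 3, 4, 6, 7, 8, 9, 12, 14, 16, 17, 18, 21, 24, 25, 27, 28, 32, 34, 36, 37, 42}.
2 is in this set.

yes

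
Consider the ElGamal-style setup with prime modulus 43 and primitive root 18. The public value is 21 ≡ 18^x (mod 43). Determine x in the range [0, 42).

Baby-step giant-step with m = ceil(sqrt(42)) = 7.
Baby table (18^j mod 43 for j=0..6):
  0:1  1:18  2:23  3:27  4:13  5:19  6:41
Giant step factor: 18^(-7) ≡ 37 (mod 43).
Scan 21·37^i mod 43 for i = 0, 1, …:
  i=0: 21   i=1: 3   i=2: 25   i=3: 22
  i=4: 40   i=5: 18
Match at i=5, j=1: x = 5·7 + 1 = 36.

36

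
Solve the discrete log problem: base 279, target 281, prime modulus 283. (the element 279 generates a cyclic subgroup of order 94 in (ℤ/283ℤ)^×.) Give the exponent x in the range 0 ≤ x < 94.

24

Successive powers of 279 modulo 283:
  279^0=1  279^1=279  279^2=16  279^3=219  279^4=256  279^5=108
  279^6=134  279^7=30  279^8=163  279^9=197  279^10=61  279^11=39
  279^12=127  279^13=58  279^14=51  279^15=79  279^16=250  279^17=132
  279^18=38  279^19=131  279^20=42  279^21=115  279^22=106  279^23=142
  279^24=281
So 279^24 ≡ 281 (mod 283), giving x = 24.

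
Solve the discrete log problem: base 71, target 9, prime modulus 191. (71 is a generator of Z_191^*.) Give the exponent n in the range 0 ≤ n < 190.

164

Baby-step giant-step with m = ceil(sqrt(190)) = 14.
Baby table (71^j mod 191 for j=0..13):
  0:1  1:71  2:75  3:168  4:86  5:185  6:147  7:123
  8:138  9:57  10:36  11:73  12:26  13:127
Giant step factor: 71^(-14) ≡ 43 (mod 191).
Scan 9·43^i mod 191 for i = 0, 1, …:
  i=0: 9   i=1: 5   i=2: 24   i=3: 77
  i=4: 64   i=5: 78   i=6: 107   i=7: 17
  i=8: 158   i=9: 109   i=10: 103   i=11: 36
Match at i=11, j=10: n = 11·14 + 10 = 164.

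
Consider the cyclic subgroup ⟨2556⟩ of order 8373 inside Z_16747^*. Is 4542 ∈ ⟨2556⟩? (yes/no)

4542 ∈ ⟨2556⟩ iff 4542^8373 ≡ 1 (mod 16747), since |⟨2556⟩| = 8373.
4542^8373 mod 16747 = 16746.
Since 16746 ≠ 1, 4542 does not lie in the subgroup.

no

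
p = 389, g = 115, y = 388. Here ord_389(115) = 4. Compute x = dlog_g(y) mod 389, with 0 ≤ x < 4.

2

Successive powers of 115 modulo 389:
  115^0=1  115^1=115  115^2=388
So 115^2 ≡ 388 (mod 389), giving x = 2.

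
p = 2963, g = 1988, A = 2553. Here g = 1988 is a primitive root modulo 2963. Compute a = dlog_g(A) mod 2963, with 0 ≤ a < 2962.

Baby-step giant-step with m = ceil(sqrt(2962)) = 55.
Baby table (1988^j mod 2963 for j=0..54):
  0:1  1:1988  2:2465  3:2581  4:2075  5:604  6:737  7:1434
  8:386  9:2914  10:367  11:698  12:940  13:2030  14:34  15:2406
  16:846  17:1827  18:2401  19:2758  20:1354  21:1348  22:1272  23:1297
  24:626  25:28  26:2330  27:871  28:1156  29:1803  30:2097  31:2858
  32:1633  33:1919  34:1591  35:1387  36:1766  37:2616  38:543  39:952
  40:2182  41:2947  42:785  43:2042  44:186  45:2356  46:2188  47:60
  48:760  49:2713  50:784  51:54  52:684  53:2738  54:113
Giant step factor: 1988^(-55) ≡ 1890 (mod 2963).
Scan 2553·1890^i mod 2963 for i = 0, 1, …:
  i=0: 2553   i=1: 1406   i=2: 2492   i=3: 1673
  i=4: 449   i=5: 1192   i=6: 1000   i=7: 2569
  i=8: 2016   i=9: 2785     …   i=19: 1155
  i=20: 2182
Match at i=20, j=40: a = 20·55 + 40 = 1140.

1140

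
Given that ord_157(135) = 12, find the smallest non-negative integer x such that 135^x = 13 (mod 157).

2

Successive powers of 135 modulo 157:
  135^0=1  135^1=135  135^2=13
So 135^2 ≡ 13 (mod 157), giving x = 2.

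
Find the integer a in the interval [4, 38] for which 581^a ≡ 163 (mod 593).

30

Compute 581^4 mod 593 = 574, then multiply by 581 repeatedly:
  581^4=574  581^5=228  581^6=229  581^7=217  581^8=361
  581^9=412  581^10=393  581^11=28  581^12=257  581^13=474
  581^14=242  581^15=61  581^16=454  581^17=482  581^18=146
  581^19=27  581^20=269  581^21=330  581^22=191  581^23=80
  581^24=226  581^25=253  581^26=522  581^27=259  581^28=450
  581^29=530  581^30=163
Found 163 at exponent 30.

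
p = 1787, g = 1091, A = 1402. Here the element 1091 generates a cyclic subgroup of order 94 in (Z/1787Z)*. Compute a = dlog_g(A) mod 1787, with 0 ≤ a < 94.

44

Baby-step giant-step with m = ceil(sqrt(94)) = 10.
Baby table (1091^j mod 1787 for j=0..9):
  0:1  1:1091  2:139  3:1541  4:1451  5:1546  6:1545  7:454
  8:315  9:561
Giant step factor: 1091^(-10) ≡ 1532 (mod 1787).
Scan 1402·1532^i mod 1787 for i = 0, 1, …:
  i=0: 1402   i=1: 1677   i=2: 1245   i=3: 611
  i=4: 1451
Match at i=4, j=4: a = 4·10 + 4 = 44.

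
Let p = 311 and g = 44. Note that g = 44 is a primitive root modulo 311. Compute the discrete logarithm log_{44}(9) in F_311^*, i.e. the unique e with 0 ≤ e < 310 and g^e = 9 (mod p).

272

Baby-step giant-step with m = ceil(sqrt(310)) = 18.
Baby table (44^j mod 311 for j=0..17):
  0:1  1:44  2:70  3:281  4:235  5:77  6:278  7:103
  8:178  9:57  10:20  11:258  12:156  13:22  14:35  15:296
  16:273  17:194
Giant step factor: 44^(-18) ≡ 179 (mod 311).
Scan 9·179^i mod 311 for i = 0, 1, …:
  i=0: 9   i=1: 56   i=2: 72   i=3: 137
  i=4: 265   i=5: 163   i=6: 254   i=7: 60
  i=8: 166   i=9: 169     …   i=14: 89
  i=15: 70
Match at i=15, j=2: e = 15·18 + 2 = 272.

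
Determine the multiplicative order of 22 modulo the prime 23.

The order of 22 must divide p − 1 = 22 = 2 · 11.
Divisors: 1, 2, 11, 22.
Check each in increasing order: 22^1 ≡ 22;  22^2 ≡ 1.
Smallest exponent giving 1 is 2.

2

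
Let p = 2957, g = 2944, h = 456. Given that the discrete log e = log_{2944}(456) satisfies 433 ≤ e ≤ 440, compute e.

Compute 2944^433 mod 2957 = 2273, then multiply by 2944 repeatedly:
  2944^433=2273  2944^434=21  2944^435=2684  2944^436=592  2944^437=1175
  2944^438=2467  2944^439=456
Found 456 at exponent 439.

439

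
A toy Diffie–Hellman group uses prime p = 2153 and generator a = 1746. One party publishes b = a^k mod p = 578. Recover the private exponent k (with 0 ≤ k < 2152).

Baby-step giant-step with m = ceil(sqrt(2152)) = 47.
Baby table (1746^j mod 2153 for j=0..46):
  0:1  1:1746  2:2021  3:2052  4:200  5:414  6:1589  7:1330
  8:1246  9:986  10:1309  11:1181  12:1605  13:1277  14:1287  15:1523
  16:203  17:1346  18:1193  19:1027  20:1846  21:75  22:1770  23:865
  24:1037  25:2082  26:908  27:760  28:712  29:871  30:748  31:1290
  32:302  33:1960  34:1043  35:1793  36:116  37:154  38:1912  39:1202
  40:1670  41:658  42:1319  43:1417  44:285  45:267  46:1134
Giant step factor: 1746^(-47) ≡ 284 (mod 2153).
Scan 578·284^i mod 2153 for i = 0, 1, …:
  i=0: 578   i=1: 524   i=2: 259   i=3: 354
  i=4: 1498   i=5: 1291   i=6: 634   i=7: 1357
  i=8: 1
Match at i=8, j=0: k = 8·47 + 0 = 376.

376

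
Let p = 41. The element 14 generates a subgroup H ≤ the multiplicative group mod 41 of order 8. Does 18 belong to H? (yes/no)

⟨14⟩ has order 8; its elements mod 41 are {1, 3, 9, 14, 27, 32, 38, 40}.
18 is not in this set.

no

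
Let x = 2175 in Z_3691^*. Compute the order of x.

The order of 2175 must divide p − 1 = 3690 = 2 · 3^2 · 5 · 41.
Divisors: 1, 2, 3, 5, 6, 9, 10, 15, 18, 30, 41, 45, 82, 90, 123, 205, 246, 369, 410, 615, 738, 1230, 1845, 3690.
Check each in increasing order: 2175^1 ≡ 2175;  2175^2 ≡ 2454;  2175^3 ≡ 264;  2175^5 ≡ 1931;  2175^6 ≡ 3258;  2175^9 ≡ 109;  2175^10 ≡ 851;  2175^15 ≡ 786;  2175^18 ≡ 808;  2175^30 ≡ 1399;  2175^41 ≡ 879;  2175^45 ≡ 3387;  2175^82 ≡ 1222;  2175^90 ≡ 141;  2175^123 ≡ 57;  2175^205 ≡ 3216;  2175^246 ≡ 3249;  2175^369 ≡ 643;  2175^410 ≡ 474;  2175^615 ≡ 1.
Smallest exponent giving 1 is 615.

615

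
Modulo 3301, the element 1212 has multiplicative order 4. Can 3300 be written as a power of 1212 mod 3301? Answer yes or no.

yes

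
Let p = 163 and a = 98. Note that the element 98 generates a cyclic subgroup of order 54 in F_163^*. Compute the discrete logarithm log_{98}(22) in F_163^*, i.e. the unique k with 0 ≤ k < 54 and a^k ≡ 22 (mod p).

40

Baby-step giant-step with m = ceil(sqrt(54)) = 8.
Baby table (98^j mod 163 for j=0..7):
  0:1  1:98  2:150  3:30  4:6  5:99  6:85  7:17
Giant step factor: 98^(-8) ≡ 77 (mod 163).
Scan 22·77^i mod 163 for i = 0, 1, …:
  i=0: 22   i=1: 64   i=2: 38   i=3: 155
  i=4: 36   i=5: 1
Match at i=5, j=0: k = 5·8 + 0 = 40.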